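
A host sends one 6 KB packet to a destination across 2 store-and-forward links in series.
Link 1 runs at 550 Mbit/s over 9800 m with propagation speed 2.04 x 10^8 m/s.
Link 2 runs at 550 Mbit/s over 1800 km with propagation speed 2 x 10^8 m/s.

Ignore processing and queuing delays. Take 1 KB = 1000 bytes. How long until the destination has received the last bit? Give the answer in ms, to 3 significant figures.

9.22 ms

L = 48000 bits.
Transmission delay per hop = L/R = 48000/550000000 = 0.0872727 ms; 2 hops → 0.174545 ms.
Propagation delays (d/s per hop): 0.0480392, 9 ms; sum = 9.04804 ms.
End-to-end = 9.22 ms.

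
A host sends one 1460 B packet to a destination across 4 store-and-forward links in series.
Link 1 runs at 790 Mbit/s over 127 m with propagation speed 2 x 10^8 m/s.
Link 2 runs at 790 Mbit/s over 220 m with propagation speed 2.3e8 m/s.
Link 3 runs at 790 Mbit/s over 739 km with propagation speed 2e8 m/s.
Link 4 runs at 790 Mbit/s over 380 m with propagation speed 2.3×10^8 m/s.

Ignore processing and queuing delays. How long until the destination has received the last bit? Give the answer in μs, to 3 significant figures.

L = 1460 × 8 = 11680 bits.
Transmission delay per hop = L/R = 11680/790000000 = 14.7848 μs; 4 hops → 59.1392 μs.
Propagation delays (d/s per hop): 0.635, 0.956522, 3695, 1.65217 μs; sum = 3698.24 μs.
End-to-end = 3760 μs.

3760 μs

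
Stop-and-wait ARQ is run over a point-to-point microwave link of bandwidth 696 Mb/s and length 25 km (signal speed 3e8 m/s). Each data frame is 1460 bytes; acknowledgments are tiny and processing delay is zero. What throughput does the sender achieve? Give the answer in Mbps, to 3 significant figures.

63.7 Mbps

t_tx = L/R = 11680/696000000 = 1.67816e-05 s.
t_prop = 25000/300000000 = 8.33333e-05 s; RTT = 0.000166667 s.
Cycle = t_tx + RTT = 0.000183448 s.
Throughput = L / cycle = 11680 / 0.000183448 = 63.7 Mbps.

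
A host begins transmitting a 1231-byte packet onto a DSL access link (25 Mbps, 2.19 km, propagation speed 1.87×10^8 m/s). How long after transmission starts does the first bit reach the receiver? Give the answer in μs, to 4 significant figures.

11.71 μs

First bit experiences only propagation delay: d/s = 2190/187000000 = 11.71 μs.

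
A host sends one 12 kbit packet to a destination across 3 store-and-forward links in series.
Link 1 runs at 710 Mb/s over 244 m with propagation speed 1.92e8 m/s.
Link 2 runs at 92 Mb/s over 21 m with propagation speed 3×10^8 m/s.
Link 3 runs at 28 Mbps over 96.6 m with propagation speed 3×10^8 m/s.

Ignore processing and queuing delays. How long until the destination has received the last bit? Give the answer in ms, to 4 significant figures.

L = 12000 bits.
Transmission delays (L/R per hop): 0.0169014, 0.130435, 0.428571 ms; sum = 0.575908 ms.
Propagation delays (d/s per hop): 0.00127083, 7e-05, 0.000322 ms; sum = 0.00166283 ms.
End-to-end = 0.5776 ms.

0.5776 ms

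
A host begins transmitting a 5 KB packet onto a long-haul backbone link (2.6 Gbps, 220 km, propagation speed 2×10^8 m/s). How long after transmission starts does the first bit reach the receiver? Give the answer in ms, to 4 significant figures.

1.100 ms

First bit experiences only propagation delay: d/s = 220000/200000000 = 1.100 ms.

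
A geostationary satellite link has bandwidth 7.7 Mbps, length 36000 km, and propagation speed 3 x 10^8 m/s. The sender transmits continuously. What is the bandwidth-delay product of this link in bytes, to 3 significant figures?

116000 bytes

Propagation delay = 36000000 / 300000000 = 0.12 s.
BDP = R × t_prop = 7700000 × 0.12 = 924000 bits.
In bytes: 924000/8 = 116000 bytes.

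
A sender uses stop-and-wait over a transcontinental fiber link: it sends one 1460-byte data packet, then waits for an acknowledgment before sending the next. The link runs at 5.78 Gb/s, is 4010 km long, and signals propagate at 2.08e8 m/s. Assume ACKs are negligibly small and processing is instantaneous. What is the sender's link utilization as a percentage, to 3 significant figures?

t_tx = L/R = 11680/5780000000 = 2.02076e-06 s.
t_prop = 4010000/208000000 = 0.0192788 s; RTT = 0.0385577 s.
Cycle = t_tx + RTT = 0.0385597 s.
Utilization = t_tx / cycle = 2.02076e-06/0.0385597 = 0.00524 %.

0.00524 %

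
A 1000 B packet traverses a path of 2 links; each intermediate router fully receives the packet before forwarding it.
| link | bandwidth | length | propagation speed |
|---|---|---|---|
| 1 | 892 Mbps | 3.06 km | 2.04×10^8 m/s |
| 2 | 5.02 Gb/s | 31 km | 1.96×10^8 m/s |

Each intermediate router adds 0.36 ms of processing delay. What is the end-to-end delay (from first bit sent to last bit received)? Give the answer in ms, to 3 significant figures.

0.544 ms

L = 1000 × 8 = 8000 bits.
Transmission delays (L/R per hop): 0.00896861, 0.00159363 ms; sum = 0.0105622 ms.
Propagation delays (d/s per hop): 0.015, 0.158163 ms; sum = 0.173163 ms.
Processing at 1 router(s): 1 × 0.36 ms = 0.36 ms.
End-to-end = 0.544 ms.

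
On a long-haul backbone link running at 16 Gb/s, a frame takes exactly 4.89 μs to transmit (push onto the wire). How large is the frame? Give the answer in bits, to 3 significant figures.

L = R × t_tx = 16000000000 b/s × 4.89e-06 s = 78240 bits.

78200 bits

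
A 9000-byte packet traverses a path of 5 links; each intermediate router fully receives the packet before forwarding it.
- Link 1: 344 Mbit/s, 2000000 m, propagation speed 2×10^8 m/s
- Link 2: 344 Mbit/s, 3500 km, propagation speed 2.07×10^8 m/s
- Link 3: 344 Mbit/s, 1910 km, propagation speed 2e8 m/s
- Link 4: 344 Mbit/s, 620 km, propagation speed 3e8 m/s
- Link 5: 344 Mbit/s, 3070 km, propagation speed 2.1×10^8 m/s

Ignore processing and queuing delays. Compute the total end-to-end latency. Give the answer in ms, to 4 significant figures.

54.19 ms

L = 9000 × 8 = 72000 bits.
Transmission delay per hop = L/R = 72000/344000000 = 0.209302 ms; 5 hops → 1.04651 ms.
Propagation delays (d/s per hop): 10, 16.9082, 9.55, 2.06667, 14.619 ms; sum = 53.1439 ms.
End-to-end = 54.19 ms.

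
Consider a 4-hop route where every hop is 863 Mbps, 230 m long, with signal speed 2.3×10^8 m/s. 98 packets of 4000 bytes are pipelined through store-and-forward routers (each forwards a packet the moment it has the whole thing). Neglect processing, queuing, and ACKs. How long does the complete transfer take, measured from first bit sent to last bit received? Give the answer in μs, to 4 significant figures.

3749 μs

Per-hop transmission t_tx = L/R = 32000/863000000 = 37.08 μs.
Per-hop propagation t_prop = 230/2.3e+08 = 1 μs.
Pipeline fill: first packet needs 4·t_tx to clear all hops; remaining 97 packets each add one t_tx.
Total = (4+98-1)·t_tx + 4·t_prop = 101·37.08 + 4·1 = 3749 μs.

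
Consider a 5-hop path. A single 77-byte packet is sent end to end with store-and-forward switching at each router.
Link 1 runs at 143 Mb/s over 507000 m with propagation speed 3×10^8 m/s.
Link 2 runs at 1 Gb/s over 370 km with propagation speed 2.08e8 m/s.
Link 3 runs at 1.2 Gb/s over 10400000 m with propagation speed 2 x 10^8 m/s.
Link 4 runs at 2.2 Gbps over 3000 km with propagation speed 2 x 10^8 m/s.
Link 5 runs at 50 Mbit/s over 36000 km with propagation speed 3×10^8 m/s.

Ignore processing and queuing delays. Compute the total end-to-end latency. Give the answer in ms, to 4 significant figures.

190.5 ms

L = 77 × 8 = 616 bits.
Transmission delays (L/R per hop): 0.00430769, 0.000616, 0.000513333, 0.00028, 0.01232 ms; sum = 0.018037 ms.
Propagation delays (d/s per hop): 1.69, 1.77885, 52, 15, 120 ms; sum = 190.469 ms.
End-to-end = 190.5 ms.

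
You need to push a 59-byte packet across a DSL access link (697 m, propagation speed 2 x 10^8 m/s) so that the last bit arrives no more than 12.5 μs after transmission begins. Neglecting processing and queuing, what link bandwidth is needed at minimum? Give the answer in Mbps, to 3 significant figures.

52.4 Mbps

L = 472 bits.
Propagation delay = 697 / 200000000 = 3.485 μs.
Transmission budget = 12.5 − 3.485 = 9.015 μs.
R ≥ L / t_tx = 472 bits / 9.015e-06 s = 52.4 Mbps.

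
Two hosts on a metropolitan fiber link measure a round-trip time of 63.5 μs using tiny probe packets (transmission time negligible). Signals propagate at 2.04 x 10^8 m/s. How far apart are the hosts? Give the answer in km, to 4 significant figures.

One-way propagation = RTT/2 = 31.75 μs.
d = s × t = 204000000 × 3.175e-05 = 6.477 km.

6.477 km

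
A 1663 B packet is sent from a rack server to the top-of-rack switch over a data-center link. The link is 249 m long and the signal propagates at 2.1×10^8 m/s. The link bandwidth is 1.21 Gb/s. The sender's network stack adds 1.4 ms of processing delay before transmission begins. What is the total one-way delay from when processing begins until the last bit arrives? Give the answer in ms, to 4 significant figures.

L = 1663 × 8 = 13304 bits.
Transmission delay = L/R = 13304 / 1210000000 = 0.010995 ms.
Propagation delay = d/s = 249 m / 210000000 m/s = 0.00118571 ms.
Plus processing delay 1.4 ms = 1.4 ms.
Total = 1.412 ms.

1.412 ms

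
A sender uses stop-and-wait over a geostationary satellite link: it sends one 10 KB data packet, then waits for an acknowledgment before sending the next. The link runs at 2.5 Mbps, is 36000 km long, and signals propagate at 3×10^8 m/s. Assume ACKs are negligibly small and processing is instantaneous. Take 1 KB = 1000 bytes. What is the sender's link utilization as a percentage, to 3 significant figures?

t_tx = L/R = 80000/2500000 = 0.032 s.
t_prop = 36000000/300000000 = 0.12 s; RTT = 0.24 s.
Cycle = t_tx + RTT = 0.272 s.
Utilization = t_tx / cycle = 0.032/0.272 = 11.8 %.

11.8 %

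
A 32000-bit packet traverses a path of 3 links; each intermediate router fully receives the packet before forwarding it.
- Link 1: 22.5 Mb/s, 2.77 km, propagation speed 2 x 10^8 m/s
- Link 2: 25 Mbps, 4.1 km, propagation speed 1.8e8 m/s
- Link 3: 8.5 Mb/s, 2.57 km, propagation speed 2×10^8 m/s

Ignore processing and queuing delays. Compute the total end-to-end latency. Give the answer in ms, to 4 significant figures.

Transmission delays (L/R per hop): 1.42222, 1.28, 3.76471 ms; sum = 6.46693 ms.
Propagation delays (d/s per hop): 0.01385, 0.0227778, 0.01285 ms; sum = 0.0494778 ms.
End-to-end = 6.516 ms.

6.516 ms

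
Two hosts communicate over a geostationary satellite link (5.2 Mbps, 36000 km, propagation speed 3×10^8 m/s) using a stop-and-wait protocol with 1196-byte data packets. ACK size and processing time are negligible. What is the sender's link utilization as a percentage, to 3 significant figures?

0.761 %

t_tx = L/R = 9568/5200000 = 0.00184 s.
t_prop = 36000000/300000000 = 0.12 s; RTT = 0.24 s.
Cycle = t_tx + RTT = 0.24184 s.
Utilization = t_tx / cycle = 0.00184/0.24184 = 0.761 %.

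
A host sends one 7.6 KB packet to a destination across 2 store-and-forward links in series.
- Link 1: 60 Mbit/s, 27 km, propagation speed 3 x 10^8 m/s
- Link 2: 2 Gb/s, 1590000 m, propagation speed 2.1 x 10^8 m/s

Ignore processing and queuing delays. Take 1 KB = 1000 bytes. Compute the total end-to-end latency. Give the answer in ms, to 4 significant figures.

8.705 ms

L = 60800 bits.
Transmission delays (L/R per hop): 1.01333, 0.0304 ms; sum = 1.04373 ms.
Propagation delays (d/s per hop): 0.09, 7.57143 ms; sum = 7.66143 ms.
End-to-end = 8.705 ms.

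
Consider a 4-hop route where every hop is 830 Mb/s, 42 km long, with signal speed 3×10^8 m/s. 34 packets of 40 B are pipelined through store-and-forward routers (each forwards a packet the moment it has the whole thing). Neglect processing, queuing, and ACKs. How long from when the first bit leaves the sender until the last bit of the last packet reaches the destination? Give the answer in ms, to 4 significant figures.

Per-hop transmission t_tx = L/R = 320/830000000 = 0.000385542 ms.
Per-hop propagation t_prop = 42000/300000000 = 0.14 ms.
Pipeline fill: first packet needs 4·t_tx to clear all hops; remaining 33 packets each add one t_tx.
Total = (4+34-1)·t_tx + 4·t_prop = 37·0.000385542 + 4·0.14 = 0.5743 ms.

0.5743 ms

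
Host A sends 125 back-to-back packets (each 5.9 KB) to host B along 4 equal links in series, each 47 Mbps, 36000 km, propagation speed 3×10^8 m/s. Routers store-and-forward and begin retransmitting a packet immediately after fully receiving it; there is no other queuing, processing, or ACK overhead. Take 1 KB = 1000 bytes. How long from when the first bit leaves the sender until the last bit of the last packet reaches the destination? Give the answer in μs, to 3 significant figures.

609000 μs

Per-hop transmission t_tx = L/R = 47200/47000000 = 1004.26 μs.
Per-hop propagation t_prop = 36000000/300000000 = 120000 μs.
Pipeline fill: first packet needs 4·t_tx to clear all hops; remaining 124 packets each add one t_tx.
Total = (4+125-1)·t_tx + 4·t_prop = 128·1004.26 + 4·120000 = 609000 μs.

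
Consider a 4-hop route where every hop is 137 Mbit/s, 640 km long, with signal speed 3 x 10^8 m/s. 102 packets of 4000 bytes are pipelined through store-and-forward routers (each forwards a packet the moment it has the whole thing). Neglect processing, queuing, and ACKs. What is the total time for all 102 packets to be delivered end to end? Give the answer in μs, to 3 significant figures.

33100 μs

Per-hop transmission t_tx = L/R = 32000/137000000 = 233.577 μs.
Per-hop propagation t_prop = 640000/300000000 = 2133.33 μs.
Pipeline fill: first packet needs 4·t_tx to clear all hops; remaining 101 packets each add one t_tx.
Total = (4+102-1)·t_tx + 4·t_prop = 105·233.577 + 4·2133.33 = 33100 μs.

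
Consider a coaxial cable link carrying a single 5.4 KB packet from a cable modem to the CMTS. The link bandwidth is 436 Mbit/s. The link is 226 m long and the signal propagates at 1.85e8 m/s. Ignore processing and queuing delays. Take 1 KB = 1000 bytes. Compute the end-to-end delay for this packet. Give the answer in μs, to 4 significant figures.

100.3 μs

L = 43200 bits.
Transmission delay = L/R = 43200 / 436000000 = 99.0826 μs.
Propagation delay = d/s = 226 m / 185000000 m/s = 1.22162 μs.
Total = 100.3 μs.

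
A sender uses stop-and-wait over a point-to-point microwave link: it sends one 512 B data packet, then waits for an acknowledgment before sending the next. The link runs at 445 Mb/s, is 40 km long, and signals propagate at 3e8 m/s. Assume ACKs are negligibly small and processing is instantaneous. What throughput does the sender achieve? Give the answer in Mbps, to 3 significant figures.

t_tx = L/R = 4096/445000000 = 9.20449e-06 s.
t_prop = 40000/300000000 = 0.000133333 s; RTT = 0.000266667 s.
Cycle = t_tx + RTT = 0.000275871 s.
Throughput = L / cycle = 4096 / 0.000275871 = 14.8 Mbps.

14.8 Mbps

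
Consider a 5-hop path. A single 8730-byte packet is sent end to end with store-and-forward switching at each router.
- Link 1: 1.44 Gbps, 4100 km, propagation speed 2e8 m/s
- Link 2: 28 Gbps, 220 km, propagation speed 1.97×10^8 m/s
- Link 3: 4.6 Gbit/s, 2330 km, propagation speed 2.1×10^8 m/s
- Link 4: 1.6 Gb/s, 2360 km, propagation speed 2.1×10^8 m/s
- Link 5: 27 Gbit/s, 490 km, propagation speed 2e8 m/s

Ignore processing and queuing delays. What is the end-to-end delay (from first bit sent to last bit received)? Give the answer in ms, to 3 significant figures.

L = 8730 × 8 = 69840 bits.
Transmission delays (L/R per hop): 0.0485, 0.00249429, 0.0151826, 0.04365, 0.00258667 ms; sum = 0.112414 ms.
Propagation delays (d/s per hop): 20.5, 1.11675, 11.0952, 11.2381, 2.45 ms; sum = 46.4001 ms.
End-to-end = 46.5 ms.

46.5 ms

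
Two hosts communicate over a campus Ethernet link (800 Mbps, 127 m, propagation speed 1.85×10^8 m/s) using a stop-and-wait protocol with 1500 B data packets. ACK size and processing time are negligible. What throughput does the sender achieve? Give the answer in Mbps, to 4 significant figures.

t_tx = L/R = 12000/800000000 = 1.5e-05 s.
t_prop = 127/185000000 = 6.86486e-07 s; RTT = 1.37297e-06 s.
Cycle = t_tx + RTT = 1.6373e-05 s.
Throughput = L / cycle = 12000 / 1.6373e-05 = 732.9 Mbps.

732.9 Mbps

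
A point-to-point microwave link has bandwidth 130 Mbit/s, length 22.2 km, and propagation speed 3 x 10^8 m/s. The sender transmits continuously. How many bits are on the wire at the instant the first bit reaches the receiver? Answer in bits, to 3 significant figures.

9620 bits

Propagation delay = 22200 / 300000000 = 7.4e-05 s.
BDP = R × t_prop = 130000000 × 7.4e-05 = 9620 bits.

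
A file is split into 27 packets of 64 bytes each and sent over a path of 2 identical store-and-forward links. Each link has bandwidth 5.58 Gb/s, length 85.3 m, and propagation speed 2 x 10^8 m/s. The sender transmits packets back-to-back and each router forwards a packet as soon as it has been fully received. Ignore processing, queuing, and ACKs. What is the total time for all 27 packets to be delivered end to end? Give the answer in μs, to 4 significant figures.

Per-hop transmission t_tx = L/R = 512/5580000000 = 0.0917563 μs.
Per-hop propagation t_prop = 85.3/200000000 = 0.4265 μs.
Pipeline fill: first packet needs 2·t_tx to clear all hops; remaining 26 packets each add one t_tx.
Total = (2+27-1)·t_tx + 2·t_prop = 28·0.0917563 + 2·0.4265 = 3.422 μs.

3.422 μs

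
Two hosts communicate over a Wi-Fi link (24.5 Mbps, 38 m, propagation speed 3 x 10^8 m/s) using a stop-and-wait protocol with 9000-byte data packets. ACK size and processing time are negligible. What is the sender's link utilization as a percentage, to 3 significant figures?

100 %

t_tx = L/R = 72000/24500000 = 0.00293878 s.
t_prop = 38/300000000 = 1.26667e-07 s; RTT = 2.53333e-07 s.
Cycle = t_tx + RTT = 0.00293903 s.
Utilization = t_tx / cycle = 0.00293878/0.00293903 = 100 %.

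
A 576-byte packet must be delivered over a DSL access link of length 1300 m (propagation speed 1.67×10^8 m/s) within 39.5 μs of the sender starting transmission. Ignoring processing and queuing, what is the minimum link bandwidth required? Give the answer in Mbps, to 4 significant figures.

L = 4608 bits.
Propagation delay = 1300 / 167000000 = 7.78443 μs.
Transmission budget = 39.5 − 7.78443 = 31.7156 μs.
R ≥ L / t_tx = 4608 bits / 3.17156e-05 s = 145.3 Mbps.

145.3 Mbps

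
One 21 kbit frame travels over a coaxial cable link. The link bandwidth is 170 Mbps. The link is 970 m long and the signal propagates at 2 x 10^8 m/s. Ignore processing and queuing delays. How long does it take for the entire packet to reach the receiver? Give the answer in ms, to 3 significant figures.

0.128 ms

L = 21000 bits.
Transmission delay = L/R = 21000 / 170000000 = 0.123529 ms.
Propagation delay = d/s = 970 m / 200000000 m/s = 0.00485 ms.
Total = 0.128 ms.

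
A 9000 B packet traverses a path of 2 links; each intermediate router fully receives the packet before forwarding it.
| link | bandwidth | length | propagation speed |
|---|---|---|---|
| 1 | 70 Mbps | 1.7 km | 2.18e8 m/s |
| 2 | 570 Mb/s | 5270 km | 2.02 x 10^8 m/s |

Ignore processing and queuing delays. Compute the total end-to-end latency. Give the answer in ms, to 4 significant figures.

L = 9000 × 8 = 72000 bits.
Transmission delays (L/R per hop): 1.02857, 0.126316 ms; sum = 1.15489 ms.
Propagation delays (d/s per hop): 0.00779817, 26.0891 ms; sum = 26.0969 ms.
End-to-end = 27.25 ms.

27.25 ms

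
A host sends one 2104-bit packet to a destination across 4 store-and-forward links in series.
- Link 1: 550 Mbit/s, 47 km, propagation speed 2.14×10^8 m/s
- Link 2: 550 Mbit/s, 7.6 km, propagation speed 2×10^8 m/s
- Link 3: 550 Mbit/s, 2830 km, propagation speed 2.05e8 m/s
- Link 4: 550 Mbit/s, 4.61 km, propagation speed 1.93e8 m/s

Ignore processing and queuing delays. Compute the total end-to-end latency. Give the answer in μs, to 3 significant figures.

14100 μs

Transmission delay per hop = L/R = 2104/550000000 = 3.82545 μs; 4 hops → 15.3018 μs.
Propagation delays (d/s per hop): 219.626, 38, 13804.9, 23.886 μs; sum = 14086.4 μs.
End-to-end = 14100 μs.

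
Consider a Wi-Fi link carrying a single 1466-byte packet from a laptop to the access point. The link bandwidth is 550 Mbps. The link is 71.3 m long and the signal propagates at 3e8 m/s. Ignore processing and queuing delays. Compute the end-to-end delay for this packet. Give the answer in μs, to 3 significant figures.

L = 1466 × 8 = 11728 bits.
Transmission delay = L/R = 11728 / 550000000 = 21.3236 μs.
Propagation delay = d/s = 71.3 m / 300000000 m/s = 0.237667 μs.
Total = 21.6 μs.

21.6 μs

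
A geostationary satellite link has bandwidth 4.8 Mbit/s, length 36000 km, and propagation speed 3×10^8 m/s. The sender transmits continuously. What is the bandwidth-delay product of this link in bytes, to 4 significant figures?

Propagation delay = 36000000 / 300000000 = 0.12 s.
BDP = R × t_prop = 4800000 × 0.12 = 576000 bits.
In bytes: 576000/8 = 72000 bytes.

72000 bytes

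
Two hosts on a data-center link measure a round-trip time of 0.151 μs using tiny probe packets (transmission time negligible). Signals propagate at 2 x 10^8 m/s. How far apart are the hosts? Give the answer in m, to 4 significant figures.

One-way propagation = RTT/2 = 0.0755 μs.
d = s × t = 200000000 × 7.55e-08 = 15.10 m.

15.10 m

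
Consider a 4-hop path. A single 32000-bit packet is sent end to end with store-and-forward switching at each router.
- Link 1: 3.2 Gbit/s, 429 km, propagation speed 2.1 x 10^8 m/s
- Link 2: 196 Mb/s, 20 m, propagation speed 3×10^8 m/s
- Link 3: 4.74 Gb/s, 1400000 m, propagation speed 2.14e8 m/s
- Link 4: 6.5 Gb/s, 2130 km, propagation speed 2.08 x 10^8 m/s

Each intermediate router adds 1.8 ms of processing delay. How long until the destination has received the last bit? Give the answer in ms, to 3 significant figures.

24.4 ms

Transmission delays (L/R per hop): 0.01, 0.163265, 0.00675105, 0.00492308 ms; sum = 0.184939 ms.
Propagation delays (d/s per hop): 2.04286, 6.66667e-05, 6.54206, 10.2404 ms; sum = 18.8254 ms.
Processing at 3 router(s): 3 × 1.8 ms = 5.4 ms.
End-to-end = 24.4 ms.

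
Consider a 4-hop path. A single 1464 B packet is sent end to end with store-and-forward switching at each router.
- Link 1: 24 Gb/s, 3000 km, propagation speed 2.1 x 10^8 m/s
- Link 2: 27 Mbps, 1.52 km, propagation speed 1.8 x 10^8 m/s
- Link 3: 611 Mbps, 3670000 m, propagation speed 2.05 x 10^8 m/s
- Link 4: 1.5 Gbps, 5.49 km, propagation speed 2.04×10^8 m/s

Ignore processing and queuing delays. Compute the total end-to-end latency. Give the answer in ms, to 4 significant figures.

32.68 ms

L = 1464 × 8 = 11712 bits.
Transmission delays (L/R per hop): 0.000488, 0.433778, 0.0191686, 0.007808 ms; sum = 0.461242 ms.
Propagation delays (d/s per hop): 14.2857, 0.00844444, 17.9024, 0.0269118 ms; sum = 32.2235 ms.
End-to-end = 32.68 ms.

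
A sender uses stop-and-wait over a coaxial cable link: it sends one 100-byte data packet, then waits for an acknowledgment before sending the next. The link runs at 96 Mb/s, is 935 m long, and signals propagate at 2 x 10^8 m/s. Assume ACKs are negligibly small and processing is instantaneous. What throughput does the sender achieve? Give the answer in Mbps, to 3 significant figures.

45.2 Mbps

t_tx = L/R = 800/96000000 = 8.33333e-06 s.
t_prop = 935/200000000 = 4.675e-06 s; RTT = 9.35e-06 s.
Cycle = t_tx + RTT = 1.76833e-05 s.
Throughput = L / cycle = 800 / 1.76833e-05 = 45.2 Mbps.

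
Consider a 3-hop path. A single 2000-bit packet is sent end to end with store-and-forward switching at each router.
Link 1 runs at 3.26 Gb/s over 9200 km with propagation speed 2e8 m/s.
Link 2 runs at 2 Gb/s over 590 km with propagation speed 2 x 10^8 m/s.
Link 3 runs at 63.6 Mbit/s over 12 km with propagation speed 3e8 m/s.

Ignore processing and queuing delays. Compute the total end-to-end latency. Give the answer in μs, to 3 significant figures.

Transmission delays (L/R per hop): 0.613497, 1, 31.4465 μs; sum = 33.06 μs.
Propagation delays (d/s per hop): 46000, 2950, 40 μs; sum = 48990 μs.
End-to-end = 49000 μs.

49000 μs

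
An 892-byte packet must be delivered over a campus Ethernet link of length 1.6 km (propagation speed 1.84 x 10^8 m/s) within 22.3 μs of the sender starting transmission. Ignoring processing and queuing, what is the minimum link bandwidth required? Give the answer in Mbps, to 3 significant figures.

L = 7136 bits.
Propagation delay = 1600 / 184000000 = 8.69565 μs.
Transmission budget = 22.3 − 8.69565 = 13.6043 μs.
R ≥ L / t_tx = 7136 bits / 1.36043e-05 s = 525 Mbps.

525 Mbps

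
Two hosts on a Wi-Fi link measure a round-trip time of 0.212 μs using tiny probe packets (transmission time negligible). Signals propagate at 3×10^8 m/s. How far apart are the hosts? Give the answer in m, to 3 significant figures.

One-way propagation = RTT/2 = 0.106 μs.
d = s × t = 300000000 × 1.06e-07 = 31.8 m.

31.8 m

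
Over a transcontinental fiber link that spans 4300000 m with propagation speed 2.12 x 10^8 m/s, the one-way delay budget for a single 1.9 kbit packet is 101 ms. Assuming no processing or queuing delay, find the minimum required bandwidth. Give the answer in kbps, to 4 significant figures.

Propagation delay = 4300000 / 212000000 = 20.283 ms.
Transmission budget = 101 − 20.283 = 80.717 ms.
R ≥ L / t_tx = 1900 bits / 0.080717 s = 23.54 kbps.

23.54 kbps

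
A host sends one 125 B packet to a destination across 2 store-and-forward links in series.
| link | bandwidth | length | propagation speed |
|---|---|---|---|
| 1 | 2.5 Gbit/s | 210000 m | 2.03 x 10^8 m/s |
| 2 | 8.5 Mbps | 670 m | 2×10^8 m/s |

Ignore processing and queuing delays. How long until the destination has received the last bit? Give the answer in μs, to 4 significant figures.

L = 125 × 8 = 1000 bits.
Transmission delays (L/R per hop): 0.4, 117.647 μs; sum = 118.047 μs.
Propagation delays (d/s per hop): 1034.48, 3.35 μs; sum = 1037.83 μs.
End-to-end = 1156 μs.

1156 μs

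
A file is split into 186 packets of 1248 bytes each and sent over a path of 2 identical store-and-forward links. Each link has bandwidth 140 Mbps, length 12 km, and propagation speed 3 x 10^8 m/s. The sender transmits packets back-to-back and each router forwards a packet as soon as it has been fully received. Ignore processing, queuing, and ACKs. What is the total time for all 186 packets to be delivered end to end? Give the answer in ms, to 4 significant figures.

13.42 ms

Per-hop transmission t_tx = L/R = 9984/140000000 = 0.0713143 ms.
Per-hop propagation t_prop = 12000/300000000 = 0.04 ms.
Pipeline fill: first packet needs 2·t_tx to clear all hops; remaining 185 packets each add one t_tx.
Total = (2+186-1)·t_tx + 2·t_prop = 187·0.0713143 + 2·0.04 = 13.42 ms.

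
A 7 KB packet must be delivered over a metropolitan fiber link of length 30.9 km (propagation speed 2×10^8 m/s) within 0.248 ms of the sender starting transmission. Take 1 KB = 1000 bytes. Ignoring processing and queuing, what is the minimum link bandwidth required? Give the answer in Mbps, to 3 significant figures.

599 Mbps

L = 56000 bits.
Propagation delay = 30900 / 200000000 = 0.1545 ms.
Transmission budget = 0.248 − 0.1545 = 0.0935 ms.
R ≥ L / t_tx = 56000 bits / 9.35e-05 s = 599 Mbps.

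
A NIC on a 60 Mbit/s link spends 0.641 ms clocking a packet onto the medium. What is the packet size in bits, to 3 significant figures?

L = R × t_tx = 60000000 b/s × 0.000641 s = 38460 bits.

38500 bits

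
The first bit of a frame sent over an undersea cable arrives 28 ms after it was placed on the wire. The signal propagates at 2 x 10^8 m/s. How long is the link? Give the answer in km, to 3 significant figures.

5600 km

d = s × t_prop = 200000000 × 0.028 = 5600 km.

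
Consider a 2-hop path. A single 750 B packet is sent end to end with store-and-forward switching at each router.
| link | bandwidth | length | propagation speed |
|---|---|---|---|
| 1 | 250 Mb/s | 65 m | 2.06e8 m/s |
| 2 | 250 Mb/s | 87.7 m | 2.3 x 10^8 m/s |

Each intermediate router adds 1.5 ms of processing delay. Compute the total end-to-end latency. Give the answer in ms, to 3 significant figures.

L = 750 × 8 = 6000 bits.
Transmission delay per hop = L/R = 6000/250000000 = 0.024 ms; 2 hops → 0.048 ms.
Propagation delays (d/s per hop): 0.000315534, 0.000381304 ms; sum = 0.000696838 ms.
Processing at 1 router(s): 1 × 1.5 ms = 1.5 ms.
End-to-end = 1.55 ms.

1.55 ms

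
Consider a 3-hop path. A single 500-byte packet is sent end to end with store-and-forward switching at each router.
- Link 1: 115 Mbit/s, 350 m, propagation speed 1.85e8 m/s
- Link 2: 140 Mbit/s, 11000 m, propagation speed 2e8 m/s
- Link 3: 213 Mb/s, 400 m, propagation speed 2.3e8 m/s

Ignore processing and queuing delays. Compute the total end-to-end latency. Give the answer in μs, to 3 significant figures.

141 μs

L = 500 × 8 = 4000 bits.
Transmission delays (L/R per hop): 34.7826, 28.5714, 18.7793 μs; sum = 82.1334 μs.
Propagation delays (d/s per hop): 1.89189, 55, 1.73913 μs; sum = 58.631 μs.
End-to-end = 141 μs.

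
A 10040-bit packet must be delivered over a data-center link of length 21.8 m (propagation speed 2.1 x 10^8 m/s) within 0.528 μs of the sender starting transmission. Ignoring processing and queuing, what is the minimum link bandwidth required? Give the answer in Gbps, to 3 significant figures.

Propagation delay = 21.8 / 210000000 = 0.10381 μs.
Transmission budget = 0.528 − 0.10381 = 0.42419 μs.
R ≥ L / t_tx = 10040 bits / 4.2419e-07 s = 23.7 Gbps.

23.7 Gbps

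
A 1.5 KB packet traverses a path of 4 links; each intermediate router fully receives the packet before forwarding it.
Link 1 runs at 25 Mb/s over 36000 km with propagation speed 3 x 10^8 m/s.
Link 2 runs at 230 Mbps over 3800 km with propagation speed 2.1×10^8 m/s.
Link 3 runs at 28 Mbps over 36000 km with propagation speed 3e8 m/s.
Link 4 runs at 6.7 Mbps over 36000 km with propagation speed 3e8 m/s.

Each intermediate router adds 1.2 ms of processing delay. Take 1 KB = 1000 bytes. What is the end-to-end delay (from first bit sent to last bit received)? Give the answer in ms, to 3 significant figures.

384 ms

L = 12000 bits.
Transmission delays (L/R per hop): 0.48, 0.0521739, 0.428571, 1.79104 ms; sum = 2.75179 ms.
Propagation delays (d/s per hop): 120, 18.0952, 120, 120 ms; sum = 378.095 ms.
Processing at 3 router(s): 3 × 1.2 ms = 3.6 ms.
End-to-end = 384 ms.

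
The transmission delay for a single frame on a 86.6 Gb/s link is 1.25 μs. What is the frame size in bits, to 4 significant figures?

108300 bits

L = R × t_tx = 86600000000 b/s × 1.25e-06 s = 108250 bits.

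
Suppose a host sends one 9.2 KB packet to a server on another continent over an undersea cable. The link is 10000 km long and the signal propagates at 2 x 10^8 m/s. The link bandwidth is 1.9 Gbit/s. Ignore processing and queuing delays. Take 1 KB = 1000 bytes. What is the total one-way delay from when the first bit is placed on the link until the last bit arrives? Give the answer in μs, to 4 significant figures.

50040 μs

L = 73600 bits.
Transmission delay = L/R = 73600 / 1900000000 = 38.7368 μs.
Propagation delay = d/s = 10000000 m / 200000000 m/s = 50000 μs.
Total = 50040 μs.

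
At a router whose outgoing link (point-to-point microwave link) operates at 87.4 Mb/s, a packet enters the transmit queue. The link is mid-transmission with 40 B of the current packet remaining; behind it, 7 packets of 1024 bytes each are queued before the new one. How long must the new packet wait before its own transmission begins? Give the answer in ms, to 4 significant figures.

0.6598 ms

Each queued packet: L/R = 8192/87400000 = 0.09373 ms.
7 queued → 0.65611 ms.
Plus remaining 320 bits of current packet: 0.00366133 ms.
Queuing delay = 0.6598 ms.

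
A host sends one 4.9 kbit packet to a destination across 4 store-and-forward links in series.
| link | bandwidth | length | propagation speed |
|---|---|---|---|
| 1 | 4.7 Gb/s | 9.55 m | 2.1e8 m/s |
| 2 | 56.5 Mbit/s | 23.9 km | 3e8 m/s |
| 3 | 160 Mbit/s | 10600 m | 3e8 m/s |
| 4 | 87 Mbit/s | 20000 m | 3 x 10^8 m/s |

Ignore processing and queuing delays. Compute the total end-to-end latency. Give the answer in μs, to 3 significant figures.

356 μs

L = 4900 bits.
Transmission delays (L/R per hop): 1.04255, 86.7257, 30.625, 56.3218 μs; sum = 174.715 μs.
Propagation delays (d/s per hop): 0.0454762, 79.6667, 35.3333, 66.6667 μs; sum = 181.712 μs.
End-to-end = 356 μs.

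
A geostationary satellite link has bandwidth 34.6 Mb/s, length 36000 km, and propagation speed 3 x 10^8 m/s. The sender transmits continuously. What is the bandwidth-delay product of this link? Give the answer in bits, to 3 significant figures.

Propagation delay = 36000000 / 300000000 = 0.12 s.
BDP = R × t_prop = 34600000 × 0.12 = 4152000 bits.

4150000 bits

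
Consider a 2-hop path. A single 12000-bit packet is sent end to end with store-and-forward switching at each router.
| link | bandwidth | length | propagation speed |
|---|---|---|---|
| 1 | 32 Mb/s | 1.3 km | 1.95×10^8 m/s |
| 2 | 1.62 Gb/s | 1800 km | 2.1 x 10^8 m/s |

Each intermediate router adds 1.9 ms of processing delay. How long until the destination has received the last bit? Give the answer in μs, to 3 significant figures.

10900 μs

Transmission delays (L/R per hop): 375, 7.40741 μs; sum = 382.407 μs.
Propagation delays (d/s per hop): 6.66667, 8571.43 μs; sum = 8578.1 μs.
Processing at 1 router(s): 1 × 1.9 ms = 1900 μs.
End-to-end = 10900 μs.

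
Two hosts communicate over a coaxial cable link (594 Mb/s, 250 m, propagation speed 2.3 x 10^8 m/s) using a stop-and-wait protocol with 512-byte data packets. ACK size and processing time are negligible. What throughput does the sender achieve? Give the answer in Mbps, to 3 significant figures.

452 Mbps

t_tx = L/R = 4096/594000000 = 6.89562e-06 s.
t_prop = 250/2.3e+08 = 1.08696e-06 s; RTT = 2.17391e-06 s.
Cycle = t_tx + RTT = 9.06954e-06 s.
Throughput = L / cycle = 4096 / 9.06954e-06 = 452 Mbps.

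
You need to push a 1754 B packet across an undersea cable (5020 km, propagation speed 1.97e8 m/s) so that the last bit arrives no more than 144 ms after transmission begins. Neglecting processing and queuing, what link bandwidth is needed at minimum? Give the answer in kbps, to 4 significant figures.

L = 14032 bits.
Propagation delay = 5020000 / 197000000 = 25.4822 ms.
Transmission budget = 144 − 25.4822 = 118.518 ms.
R ≥ L / t_tx = 14032 bits / 0.118518 s = 118.4 kbps.

118.4 kbps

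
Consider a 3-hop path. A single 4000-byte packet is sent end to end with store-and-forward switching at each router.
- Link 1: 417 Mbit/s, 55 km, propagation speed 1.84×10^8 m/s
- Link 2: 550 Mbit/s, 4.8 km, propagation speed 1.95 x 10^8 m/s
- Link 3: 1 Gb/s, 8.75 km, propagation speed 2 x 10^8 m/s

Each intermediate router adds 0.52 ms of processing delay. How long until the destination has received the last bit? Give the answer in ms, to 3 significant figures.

1.57 ms

L = 4000 × 8 = 32000 bits.
Transmission delays (L/R per hop): 0.0767386, 0.0581818, 0.032 ms; sum = 0.16692 ms.
Propagation delays (d/s per hop): 0.298913, 0.0246154, 0.04375 ms; sum = 0.367278 ms.
Processing at 2 router(s): 2 × 0.52 ms = 1.04 ms.
End-to-end = 1.57 ms.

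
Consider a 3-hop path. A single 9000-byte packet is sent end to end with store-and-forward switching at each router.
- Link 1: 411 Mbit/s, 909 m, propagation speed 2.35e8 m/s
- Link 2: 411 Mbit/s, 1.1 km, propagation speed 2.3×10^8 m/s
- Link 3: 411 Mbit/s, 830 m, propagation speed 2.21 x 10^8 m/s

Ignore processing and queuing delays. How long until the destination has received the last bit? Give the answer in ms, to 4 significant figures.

0.5380 ms

L = 9000 × 8 = 72000 bits.
Transmission delay per hop = L/R = 72000/411000000 = 0.175182 ms; 3 hops → 0.525547 ms.
Propagation delays (d/s per hop): 0.00386809, 0.00478261, 0.00375566 ms; sum = 0.0124063 ms.
End-to-end = 0.5380 ms.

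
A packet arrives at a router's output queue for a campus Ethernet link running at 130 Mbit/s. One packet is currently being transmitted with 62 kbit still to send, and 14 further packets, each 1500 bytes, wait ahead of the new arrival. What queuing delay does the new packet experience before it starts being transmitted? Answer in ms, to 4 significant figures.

1.769 ms

Each queued packet: L/R = 12000/130000000 = 0.0923077 ms.
14 queued → 1.29231 ms.
Plus remaining 62000 bits of current packet: 0.476923 ms.
Queuing delay = 1.769 ms.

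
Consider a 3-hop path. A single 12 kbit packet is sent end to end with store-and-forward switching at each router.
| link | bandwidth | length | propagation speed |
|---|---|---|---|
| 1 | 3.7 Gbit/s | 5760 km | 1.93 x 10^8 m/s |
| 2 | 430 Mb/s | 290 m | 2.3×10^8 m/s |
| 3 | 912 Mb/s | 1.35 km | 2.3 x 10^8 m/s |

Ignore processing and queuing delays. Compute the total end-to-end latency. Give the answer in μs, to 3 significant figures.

29900 μs

L = 12000 bits.
Transmission delays (L/R per hop): 3.24324, 27.907, 13.1579 μs; sum = 44.3081 μs.
Propagation delays (d/s per hop): 29844.6, 1.26087, 5.86957 μs; sum = 29851.7 μs.
End-to-end = 29900 μs.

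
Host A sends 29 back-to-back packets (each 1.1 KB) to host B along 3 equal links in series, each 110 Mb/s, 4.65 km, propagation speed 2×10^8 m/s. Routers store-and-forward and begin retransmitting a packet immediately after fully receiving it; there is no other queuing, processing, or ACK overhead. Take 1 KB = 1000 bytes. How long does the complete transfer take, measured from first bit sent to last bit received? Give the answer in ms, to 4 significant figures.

2.550 ms

Per-hop transmission t_tx = L/R = 8800/110000000 = 0.08 ms.
Per-hop propagation t_prop = 4650/200000000 = 0.02325 ms.
Pipeline fill: first packet needs 3·t_tx to clear all hops; remaining 28 packets each add one t_tx.
Total = (3+29-1)·t_tx + 3·t_prop = 31·0.08 + 3·0.02325 = 2.550 ms.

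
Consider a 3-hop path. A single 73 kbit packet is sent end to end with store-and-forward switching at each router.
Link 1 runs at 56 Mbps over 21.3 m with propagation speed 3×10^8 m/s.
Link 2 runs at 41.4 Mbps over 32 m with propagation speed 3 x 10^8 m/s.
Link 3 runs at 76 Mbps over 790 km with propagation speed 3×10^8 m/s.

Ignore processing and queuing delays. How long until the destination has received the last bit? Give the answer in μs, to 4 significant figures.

L = 73000 bits.
Transmission delays (L/R per hop): 1303.57, 1763.29, 960.526 μs; sum = 4027.38 μs.
Propagation delays (d/s per hop): 0.071, 0.106667, 2633.33 μs; sum = 2633.51 μs.
End-to-end = 6661 μs.

6661 μs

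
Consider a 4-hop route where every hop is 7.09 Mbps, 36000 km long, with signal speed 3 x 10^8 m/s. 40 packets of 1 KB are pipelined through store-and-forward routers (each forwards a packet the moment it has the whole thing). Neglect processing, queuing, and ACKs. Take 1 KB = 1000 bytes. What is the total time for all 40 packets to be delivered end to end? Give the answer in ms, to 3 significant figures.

529 ms

Per-hop transmission t_tx = L/R = 8000/7090000 = 1.12835 ms.
Per-hop propagation t_prop = 36000000/300000000 = 120 ms.
Pipeline fill: first packet needs 4·t_tx to clear all hops; remaining 39 packets each add one t_tx.
Total = (4+40-1)·t_tx + 4·t_prop = 43·1.12835 + 4·120 = 529 ms.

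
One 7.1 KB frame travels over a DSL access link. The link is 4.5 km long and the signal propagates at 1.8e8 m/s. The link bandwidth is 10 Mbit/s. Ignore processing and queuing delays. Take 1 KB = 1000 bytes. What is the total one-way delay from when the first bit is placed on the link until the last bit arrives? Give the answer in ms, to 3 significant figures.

L = 56800 bits.
Transmission delay = L/R = 56800 / 10000000 = 5.68 ms.
Propagation delay = d/s = 4500 m / 180000000 m/s = 0.025 ms.
Total = 5.71 ms.

5.71 ms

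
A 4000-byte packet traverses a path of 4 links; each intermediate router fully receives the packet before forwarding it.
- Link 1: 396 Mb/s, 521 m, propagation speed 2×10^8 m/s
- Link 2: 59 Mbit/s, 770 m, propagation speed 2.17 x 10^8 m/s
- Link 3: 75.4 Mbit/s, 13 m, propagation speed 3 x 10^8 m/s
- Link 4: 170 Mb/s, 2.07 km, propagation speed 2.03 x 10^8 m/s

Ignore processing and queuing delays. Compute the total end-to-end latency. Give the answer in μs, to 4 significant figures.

1252 μs

L = 4000 × 8 = 32000 bits.
Transmission delays (L/R per hop): 80.8081, 542.373, 424.403, 188.235 μs; sum = 1235.82 μs.
Propagation delays (d/s per hop): 2.605, 3.54839, 0.0433333, 10.197 μs; sum = 16.3938 μs.
End-to-end = 1252 μs.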